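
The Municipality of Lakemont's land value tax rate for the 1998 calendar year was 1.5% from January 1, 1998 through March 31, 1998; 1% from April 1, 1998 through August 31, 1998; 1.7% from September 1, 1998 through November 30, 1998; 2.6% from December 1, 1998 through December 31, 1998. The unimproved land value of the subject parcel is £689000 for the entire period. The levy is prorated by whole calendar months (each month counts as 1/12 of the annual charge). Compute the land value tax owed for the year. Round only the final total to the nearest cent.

January 1 – March 31, 1998: 3 months at 1.5% → £689000 × 1.5% × 3/12 = £2583.7500
April 1 – August 31, 1998: 5 months at 1% → £689000 × 1% × 5/12 = £2870.8333
September 1 – November 30, 1998: 3 months at 1.7% → £689000 × 1.7% × 3/12 = £2928.2500
December 1 – December 31, 1998: 1 month at 2.6% → £689000 × 2.6% × 1/12 = £1492.8333
Total = £9875.6667

£9875.67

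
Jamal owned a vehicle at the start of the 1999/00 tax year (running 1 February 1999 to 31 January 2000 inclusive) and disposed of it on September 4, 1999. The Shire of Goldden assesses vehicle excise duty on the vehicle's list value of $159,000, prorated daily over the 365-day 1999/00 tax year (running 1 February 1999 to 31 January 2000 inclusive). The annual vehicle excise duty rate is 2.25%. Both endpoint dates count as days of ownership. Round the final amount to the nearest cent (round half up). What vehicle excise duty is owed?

$2,117.10

Days held (February 1 – September 4, 1999): 216 out of 365
Tax = $159,000 × 2.25% × 216/365 = $2,117.0959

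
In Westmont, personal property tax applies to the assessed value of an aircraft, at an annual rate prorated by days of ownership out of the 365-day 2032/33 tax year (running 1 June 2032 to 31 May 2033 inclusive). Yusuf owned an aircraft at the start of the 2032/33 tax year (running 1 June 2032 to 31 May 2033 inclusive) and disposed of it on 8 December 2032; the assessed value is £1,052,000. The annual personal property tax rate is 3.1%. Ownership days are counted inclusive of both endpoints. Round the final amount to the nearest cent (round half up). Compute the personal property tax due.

£17,065.46

Days held (1 June – 8 December 2032): 191 out of 365
Tax = £1,052,000 × 3.1% × 191/365 = £17,065.4575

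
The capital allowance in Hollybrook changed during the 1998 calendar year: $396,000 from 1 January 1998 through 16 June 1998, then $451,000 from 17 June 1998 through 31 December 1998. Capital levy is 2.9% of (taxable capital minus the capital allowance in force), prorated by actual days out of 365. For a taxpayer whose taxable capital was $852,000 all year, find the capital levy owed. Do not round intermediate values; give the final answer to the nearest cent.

$12,358.77

1 January – 16 June 1998: 167 days, exemption $396,000 → ($852,000 − $396,000) × 2.9% × 167/365 = $6,050.4329
17 June – 31 December 1998: 198 days, exemption $451,000 → ($852,000 − $451,000) × 2.9% × 198/365 = $6,308.3342
Total = $12,358.7671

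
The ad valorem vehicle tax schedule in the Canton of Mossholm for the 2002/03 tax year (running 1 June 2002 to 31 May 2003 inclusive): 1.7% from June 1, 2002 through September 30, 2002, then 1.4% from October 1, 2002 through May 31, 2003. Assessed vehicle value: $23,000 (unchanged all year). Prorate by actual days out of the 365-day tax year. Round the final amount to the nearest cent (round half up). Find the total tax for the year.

$345.06

June 1 – September 30, 2002: 122 days at 1.7% → $23,000 × 1.7% × 122/365 = $130.6904
October 1, 2002 – May 31, 2003: 243 days at 1.4% → $23,000 × 1.4% × 243/365 = $214.3726
Total = $345.0630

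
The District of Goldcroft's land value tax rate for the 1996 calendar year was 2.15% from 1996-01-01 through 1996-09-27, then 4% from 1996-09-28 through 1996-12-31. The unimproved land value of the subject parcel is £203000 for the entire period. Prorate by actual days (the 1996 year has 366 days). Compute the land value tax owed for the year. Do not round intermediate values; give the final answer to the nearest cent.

1996-01-01 to 1996-09-27: 271 days at 2.15% → £203000 × 2.15% × 271/366 = £3231.6380
1996-09-28 to 1996-12-31: 95 days at 4% → £203000 × 4% × 95/366 = £2107.6503
Total = £5339.2883

£5339.29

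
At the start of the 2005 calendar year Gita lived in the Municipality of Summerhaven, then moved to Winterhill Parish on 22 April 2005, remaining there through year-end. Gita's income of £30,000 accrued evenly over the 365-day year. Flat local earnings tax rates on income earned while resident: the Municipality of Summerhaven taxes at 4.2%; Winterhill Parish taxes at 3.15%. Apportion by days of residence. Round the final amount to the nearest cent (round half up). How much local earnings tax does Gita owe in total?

£1,040.79

The Municipality of Summerhaven, 1 January – 21 April 2005: 111 days → £30,000 × 4.2% × 111/365 = £383.1781
Winterhill Parish, 22 April – 31 December 2005: 254 days → £30,000 × 3.15% × 254/365 = £657.6164
Total = £1,040.7945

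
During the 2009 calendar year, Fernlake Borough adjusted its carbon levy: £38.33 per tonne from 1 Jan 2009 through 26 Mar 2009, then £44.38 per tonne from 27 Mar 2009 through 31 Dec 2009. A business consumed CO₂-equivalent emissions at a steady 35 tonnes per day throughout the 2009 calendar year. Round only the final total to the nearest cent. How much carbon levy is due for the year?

1 Jan – 26 Mar 2009: 85 days × 35 tonnes/day = 2,975 tonnes at £38.33/tonne → £114031.75
27 Mar – 31 Dec 2009: 280 days × 35 tonnes/day = 9,800 tonnes at £44.38/tonne → £434924.00

£548955.75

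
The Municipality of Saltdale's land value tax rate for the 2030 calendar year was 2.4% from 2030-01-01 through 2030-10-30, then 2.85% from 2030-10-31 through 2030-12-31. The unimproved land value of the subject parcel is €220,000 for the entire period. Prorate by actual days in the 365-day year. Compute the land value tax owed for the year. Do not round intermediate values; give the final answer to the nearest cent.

2030-01-01 to 2030-10-30: 303 days at 2.4% → €220,000 × 2.4% × 303/365 = €4,383.1233
2030-10-31 to 2030-12-31: 62 days at 2.85% → €220,000 × 2.85% × 62/365 = €1,065.0411
Total = €5,448.1644

€5,448.16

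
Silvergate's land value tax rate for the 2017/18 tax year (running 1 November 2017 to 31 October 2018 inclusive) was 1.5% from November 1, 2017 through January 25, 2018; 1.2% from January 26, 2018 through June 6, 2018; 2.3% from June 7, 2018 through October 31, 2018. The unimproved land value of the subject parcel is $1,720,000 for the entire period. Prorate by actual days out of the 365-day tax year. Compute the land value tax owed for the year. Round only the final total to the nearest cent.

November 1, 2017 – January 25, 2018: 86 days at 1.5% → $1,720,000 × 1.5% × 86/365 = $6,078.9041
January 26 – June 6, 2018: 132 days at 1.2% → $1,720,000 × 1.2% × 132/365 = $7,464.3288
June 7 – October 31, 2018: 147 days at 2.3% → $1,720,000 × 2.3% × 147/365 = $15,932.3836
Total = $29,475.6164

$29,475.62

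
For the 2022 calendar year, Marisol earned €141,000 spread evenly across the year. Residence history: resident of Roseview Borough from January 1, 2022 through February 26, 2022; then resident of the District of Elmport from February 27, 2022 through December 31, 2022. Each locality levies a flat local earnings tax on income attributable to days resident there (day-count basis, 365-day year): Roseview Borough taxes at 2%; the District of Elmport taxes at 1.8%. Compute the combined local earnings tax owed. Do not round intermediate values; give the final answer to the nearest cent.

Roseview Borough, January 1 – February 26, 2022: 57 days → €141,000 × 2% × 57/365 = €440.3836
The District of Elmport, February 27 – December 31, 2022: 308 days → €141,000 × 1.8% × 308/365 = €2,141.6548
Total = €2,582.0384

€2,582.04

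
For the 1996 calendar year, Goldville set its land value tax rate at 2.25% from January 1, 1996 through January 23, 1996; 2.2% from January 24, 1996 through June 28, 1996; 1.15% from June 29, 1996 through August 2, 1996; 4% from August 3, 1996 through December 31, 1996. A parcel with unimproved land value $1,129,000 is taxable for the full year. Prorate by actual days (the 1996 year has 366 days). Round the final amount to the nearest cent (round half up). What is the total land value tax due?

$32,124.06

January 1 – January 23, 1996: 23 days at 2.25% → $1,129,000 × 2.25% × 23/366 = $1,596.3320
January 24 – June 28, 1996: 157 days at 2.2% → $1,129,000 × 2.2% × 157/366 = $10,654.5519
June 29 – August 2, 1996: 35 days at 1.15% → $1,129,000 × 1.15% × 35/366 = $1,241.5915
August 3 – December 31, 1996: 151 days at 4% → $1,129,000 × 4% × 151/366 = $18,631.5847
Total = $32,124.0601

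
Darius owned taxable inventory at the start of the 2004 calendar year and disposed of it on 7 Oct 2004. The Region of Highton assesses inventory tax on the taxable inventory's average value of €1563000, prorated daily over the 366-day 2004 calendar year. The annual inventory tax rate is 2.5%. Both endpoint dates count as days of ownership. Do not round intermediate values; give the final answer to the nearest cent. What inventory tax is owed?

€30000.20

Days held (1 Jan – 7 Oct 2004): 281 out of 366
Tax = €1563000 × 2.5% × 281/366 = €30000.2049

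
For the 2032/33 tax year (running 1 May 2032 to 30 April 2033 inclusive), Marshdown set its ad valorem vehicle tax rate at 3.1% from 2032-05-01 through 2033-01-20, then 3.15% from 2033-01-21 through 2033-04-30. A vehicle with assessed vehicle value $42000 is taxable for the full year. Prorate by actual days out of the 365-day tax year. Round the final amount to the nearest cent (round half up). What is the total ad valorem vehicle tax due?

$1307.75

2032-05-01 to 2033-01-20: 265 days at 3.1% → $42000 × 3.1% × 265/365 = $945.2877
2033-01-21 to 2033-04-30: 100 days at 3.15% → $42000 × 3.15% × 100/365 = $362.4658
Total = $1307.7534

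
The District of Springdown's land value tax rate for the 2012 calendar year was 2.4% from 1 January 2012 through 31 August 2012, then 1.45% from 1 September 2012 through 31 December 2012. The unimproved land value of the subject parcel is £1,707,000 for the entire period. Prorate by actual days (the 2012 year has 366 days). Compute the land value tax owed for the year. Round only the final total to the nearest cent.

1 January – 31 August 2012: 244 days at 2.4% → £1,707,000 × 2.4% × 244/366 = £27,312.0000
1 September – 31 December 2012: 122 days at 1.45% → £1,707,000 × 1.45% × 122/366 = £8,250.5000
Total = £35,562.5000

£35,562.50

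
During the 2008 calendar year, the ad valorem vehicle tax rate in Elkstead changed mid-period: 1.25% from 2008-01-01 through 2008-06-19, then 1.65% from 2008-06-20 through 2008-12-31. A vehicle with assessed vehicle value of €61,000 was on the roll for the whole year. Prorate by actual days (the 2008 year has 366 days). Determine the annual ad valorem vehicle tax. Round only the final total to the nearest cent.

2008-01-01 to 2008-06-19: 171 days at 1.25% → €61,000 × 1.25% × 171/366 = €356.2500
2008-06-20 to 2008-12-31: 195 days at 1.65% → €61,000 × 1.65% × 195/366 = €536.2500
Total = €892.5000

€892.50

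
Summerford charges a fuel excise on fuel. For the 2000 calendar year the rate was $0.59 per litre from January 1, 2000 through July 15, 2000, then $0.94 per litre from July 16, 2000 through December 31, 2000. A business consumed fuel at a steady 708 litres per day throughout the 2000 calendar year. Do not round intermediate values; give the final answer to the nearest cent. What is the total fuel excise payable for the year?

January 1 – July 15, 2000: 197 days × 708 litres/day = 139,476 litres at $0.59/litre → $82,290.84
July 16 – December 31, 2000: 169 days × 708 litres/day = 119,652 litres at $0.94/litre → $112,472.88

$194,763.72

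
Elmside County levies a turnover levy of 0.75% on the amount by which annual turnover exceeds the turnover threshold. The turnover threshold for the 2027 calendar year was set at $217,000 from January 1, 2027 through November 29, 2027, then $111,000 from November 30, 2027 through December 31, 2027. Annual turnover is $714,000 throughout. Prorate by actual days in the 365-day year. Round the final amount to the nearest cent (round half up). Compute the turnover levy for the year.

$3,797.20

January 1 – November 29, 2027: 333 days, exemption $217,000 → ($714,000 − $217,000) × 0.75% × 333/365 = $3,400.7055
November 30 – December 31, 2027: 32 days, exemption $111,000 → ($714,000 − $111,000) × 0.75% × 32/365 = $396.4932
Total = $3,797.1986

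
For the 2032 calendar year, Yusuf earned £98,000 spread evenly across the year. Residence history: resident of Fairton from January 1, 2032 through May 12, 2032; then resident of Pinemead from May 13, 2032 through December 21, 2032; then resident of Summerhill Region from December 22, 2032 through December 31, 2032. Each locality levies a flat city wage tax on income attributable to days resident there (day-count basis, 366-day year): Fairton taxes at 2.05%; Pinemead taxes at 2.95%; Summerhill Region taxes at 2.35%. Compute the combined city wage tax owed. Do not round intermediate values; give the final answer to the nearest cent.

Fairton, January 1 – May 12, 2032: 133 days → £98,000 × 2.05% × 133/366 = £730.0464
Pinemead, May 13 – December 21, 2032: 223 days → £98,000 × 2.95% × 223/366 = £1,761.4563
Summerhill Region, December 22 – December 31, 2032: 10 days → £98,000 × 2.35% × 10/366 = £62.9235
Total = £2,554.4262

£2,554.43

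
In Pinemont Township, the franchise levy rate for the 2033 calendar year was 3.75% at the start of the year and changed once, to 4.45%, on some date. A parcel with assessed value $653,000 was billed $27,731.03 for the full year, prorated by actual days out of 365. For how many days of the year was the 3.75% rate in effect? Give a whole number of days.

Let d = days at the first rate; then 365 − d days at the second rate.
$653,000 × [3.75%·d + 4.45%·(365−d)] / 365 = $27,731.03
Solving gives d = 106, so the new rate took effect on 17 April 2033.

106 days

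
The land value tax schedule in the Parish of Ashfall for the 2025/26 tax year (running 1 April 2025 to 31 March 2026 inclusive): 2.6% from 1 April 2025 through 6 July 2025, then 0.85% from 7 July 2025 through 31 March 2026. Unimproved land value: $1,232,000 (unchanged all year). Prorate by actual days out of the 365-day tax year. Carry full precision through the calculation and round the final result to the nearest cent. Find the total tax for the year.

1 April – 6 July 2025: 97 days at 2.6% → $1,232,000 × 2.6% × 97/365 = $8,512.6137
7 July 2025 – 31 March 2026: 268 days at 0.85% → $1,232,000 × 0.85% × 268/365 = $7,689.0301
Total = $16,201.6438

$16,201.64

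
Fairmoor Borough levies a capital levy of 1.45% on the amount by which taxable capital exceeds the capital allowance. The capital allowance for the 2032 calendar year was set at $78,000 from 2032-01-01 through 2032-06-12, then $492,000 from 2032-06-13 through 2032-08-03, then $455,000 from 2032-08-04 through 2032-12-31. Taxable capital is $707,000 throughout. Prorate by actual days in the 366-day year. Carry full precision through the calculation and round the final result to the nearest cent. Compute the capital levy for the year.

$6,027.25

2032-01-01 to 2032-06-12: 164 days, exemption $78,000 → ($707,000 − $78,000) × 1.45% × 164/366 = $4,086.7814
2032-06-13 to 2032-08-03: 52 days, exemption $492,000 → ($707,000 − $492,000) × 1.45% × 52/366 = $442.9235
2032-08-04 to 2032-12-31: 150 days, exemption $455,000 → ($707,000 − $455,000) × 1.45% × 150/366 = $1,497.5410
Total = $6,027.2459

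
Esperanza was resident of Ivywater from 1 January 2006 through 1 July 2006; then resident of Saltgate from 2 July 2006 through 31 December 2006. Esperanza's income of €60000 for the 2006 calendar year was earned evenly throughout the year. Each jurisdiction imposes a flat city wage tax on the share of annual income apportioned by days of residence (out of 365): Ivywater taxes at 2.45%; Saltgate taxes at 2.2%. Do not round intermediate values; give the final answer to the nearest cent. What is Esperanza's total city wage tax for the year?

Ivywater, 1 January – 1 July 2006: 182 days → €60000 × 2.45% × 182/365 = €732.9863
Saltgate, 2 July – 31 December 2006: 183 days → €60000 × 2.2% × 183/365 = €661.8082
Total = €1394.7945

€1394.79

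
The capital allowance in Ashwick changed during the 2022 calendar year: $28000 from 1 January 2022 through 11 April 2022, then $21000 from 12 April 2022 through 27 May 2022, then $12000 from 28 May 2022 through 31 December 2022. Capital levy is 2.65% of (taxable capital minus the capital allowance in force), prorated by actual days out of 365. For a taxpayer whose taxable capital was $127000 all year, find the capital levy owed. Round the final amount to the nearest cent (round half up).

$2900.12

1 January – 11 April 2022: 101 days, exemption $28000 → ($127000 − $28000) × 2.65% × 101/365 = $725.9548
12 April – 27 May 2022: 46 days, exemption $21000 → ($127000 − $21000) × 2.65% × 46/365 = $354.0110
28 May – 31 December 2022: 218 days, exemption $12000 → ($127000 − $12000) × 2.65% × 218/365 = $1820.1507
Total = $2900.1164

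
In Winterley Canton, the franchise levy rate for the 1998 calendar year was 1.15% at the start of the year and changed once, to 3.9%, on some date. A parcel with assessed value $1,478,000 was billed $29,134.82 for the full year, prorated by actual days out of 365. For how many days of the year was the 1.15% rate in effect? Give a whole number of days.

256 days

Let d = days at the first rate; then 365 − d days at the second rate.
$1,478,000 × [1.15%·d + 3.9%·(365−d)] / 365 = $29,134.82
Solving gives d = 256, so the new rate took effect on 14 September 1998.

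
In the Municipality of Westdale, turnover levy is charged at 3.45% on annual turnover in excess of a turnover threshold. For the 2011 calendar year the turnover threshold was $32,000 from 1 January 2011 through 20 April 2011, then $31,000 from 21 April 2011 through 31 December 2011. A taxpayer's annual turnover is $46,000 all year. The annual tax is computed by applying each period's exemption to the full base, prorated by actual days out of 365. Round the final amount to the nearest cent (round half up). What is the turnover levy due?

$507.10

1 January – 20 April 2011: 110 days, exemption $32,000 → ($46,000 − $32,000) × 3.45% × 110/365 = $145.5616
21 April – 31 December 2011: 255 days, exemption $31,000 → ($46,000 − $31,000) × 3.45% × 255/365 = $361.5411
Total = $507.1027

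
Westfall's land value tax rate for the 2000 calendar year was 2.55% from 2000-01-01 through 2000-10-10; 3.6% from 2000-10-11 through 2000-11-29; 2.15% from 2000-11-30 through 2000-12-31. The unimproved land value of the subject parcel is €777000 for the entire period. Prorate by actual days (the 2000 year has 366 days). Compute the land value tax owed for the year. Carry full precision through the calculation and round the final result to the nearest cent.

2000-01-01 to 2000-10-10: 284 days at 2.55% → €777000 × 2.55% × 284/366 = €15374.4098
2000-10-11 to 2000-11-29: 50 days at 3.6% → €777000 × 3.6% × 50/366 = €3821.3115
2000-11-30 to 2000-12-31: 32 days at 2.15% → €777000 × 2.15% × 32/366 = €1460.5902
Total = €20656.3115

€20656.31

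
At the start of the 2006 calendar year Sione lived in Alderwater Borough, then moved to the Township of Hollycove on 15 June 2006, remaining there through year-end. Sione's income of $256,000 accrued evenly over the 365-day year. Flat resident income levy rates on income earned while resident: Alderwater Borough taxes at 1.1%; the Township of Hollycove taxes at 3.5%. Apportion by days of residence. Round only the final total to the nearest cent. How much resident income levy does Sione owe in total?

Alderwater Borough, 1 January – 14 June 2006: 165 days → $256,000 × 1.1% × 165/365 = $1,272.9863
The Township of Hollycove, 15 June – 31 December 2006: 200 days → $256,000 × 3.5% × 200/365 = $4,909.5890
Total = $6,182.5753

$6,182.58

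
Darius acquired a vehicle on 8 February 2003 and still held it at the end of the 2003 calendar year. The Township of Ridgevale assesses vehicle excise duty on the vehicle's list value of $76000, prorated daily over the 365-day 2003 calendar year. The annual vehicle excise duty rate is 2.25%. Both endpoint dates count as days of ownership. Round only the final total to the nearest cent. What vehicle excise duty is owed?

Days held (8 February – 31 December 2003): 327 out of 365
Tax = $76000 × 2.25% × 327/365 = $1531.9726

$1531.97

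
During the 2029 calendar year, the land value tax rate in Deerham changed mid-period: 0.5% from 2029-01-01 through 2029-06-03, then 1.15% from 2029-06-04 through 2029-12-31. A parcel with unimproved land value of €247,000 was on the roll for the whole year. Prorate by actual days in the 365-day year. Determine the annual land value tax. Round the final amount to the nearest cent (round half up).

€2,163.11

2029-01-01 to 2029-06-03: 154 days at 0.5% → €247,000 × 0.5% × 154/365 = €521.0685
2029-06-04 to 2029-12-31: 211 days at 1.15% → €247,000 × 1.15% × 211/365 = €1,642.0425
Total = €2,163.1110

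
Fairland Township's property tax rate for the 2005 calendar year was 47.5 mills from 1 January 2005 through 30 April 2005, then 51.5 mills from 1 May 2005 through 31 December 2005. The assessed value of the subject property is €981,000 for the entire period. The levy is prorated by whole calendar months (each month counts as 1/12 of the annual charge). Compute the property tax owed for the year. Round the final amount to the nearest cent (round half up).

1 January – 30 April 2005: 4 months at 47.5 mills → €981,000 × 4.75% × 4/12 = €15,532.5000
1 May – 31 December 2005: 8 months at 51.5 mills → €981,000 × 5.15% × 8/12 = €33,681.0000
Total = €49,213.5000

€49,213.50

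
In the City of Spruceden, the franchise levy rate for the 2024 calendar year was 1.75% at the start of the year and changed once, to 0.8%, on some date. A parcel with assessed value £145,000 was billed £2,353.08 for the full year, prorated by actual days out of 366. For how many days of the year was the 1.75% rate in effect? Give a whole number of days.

Let d = days at the first rate; then 366 − d days at the second rate.
£145,000 × [1.75%·d + 0.8%·(366−d)] / 366 = £2,353.08
Solving gives d = 317, so the new rate took effect on 13 Nov 2024.

317 days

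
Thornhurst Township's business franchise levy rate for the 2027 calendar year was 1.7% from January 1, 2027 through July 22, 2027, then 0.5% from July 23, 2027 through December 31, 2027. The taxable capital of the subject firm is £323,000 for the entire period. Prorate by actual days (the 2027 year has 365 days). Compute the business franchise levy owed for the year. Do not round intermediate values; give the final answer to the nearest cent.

January 1 – July 22, 2027: 203 days at 1.7% → £323,000 × 1.7% × 203/365 = £3,053.8986
July 23 – December 31, 2027: 162 days at 0.5% → £323,000 × 0.5% × 162/365 = £716.7945
Total = £3,770.6932

£3,770.69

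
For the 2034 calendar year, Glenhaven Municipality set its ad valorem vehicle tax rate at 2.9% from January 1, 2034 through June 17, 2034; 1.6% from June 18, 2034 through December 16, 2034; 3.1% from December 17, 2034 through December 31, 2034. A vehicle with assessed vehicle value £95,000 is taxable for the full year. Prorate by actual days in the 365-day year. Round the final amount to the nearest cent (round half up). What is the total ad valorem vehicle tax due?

£2,147.00

January 1 – June 17, 2034: 168 days at 2.9% → £95,000 × 2.9% × 168/365 = £1,268.0548
June 18 – December 16, 2034: 182 days at 1.6% → £95,000 × 1.6% × 182/365 = £757.9178
December 17 – December 31, 2034: 15 days at 3.1% → £95,000 × 3.1% × 15/365 = £121.0274
Total = £2,147.0000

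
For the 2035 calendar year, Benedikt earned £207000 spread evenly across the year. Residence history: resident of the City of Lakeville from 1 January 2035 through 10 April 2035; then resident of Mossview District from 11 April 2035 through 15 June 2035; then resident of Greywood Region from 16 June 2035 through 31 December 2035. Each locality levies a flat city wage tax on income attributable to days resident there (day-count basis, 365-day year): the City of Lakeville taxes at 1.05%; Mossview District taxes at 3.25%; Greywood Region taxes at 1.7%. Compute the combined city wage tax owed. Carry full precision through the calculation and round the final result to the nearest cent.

£3730.54

The City of Lakeville, 1 January – 10 April 2035: 100 days → £207000 × 1.05% × 100/365 = £595.4795
Mossview District, 11 April – 15 June 2035: 66 days → £207000 × 3.25% × 66/365 = £1216.4795
Greywood Region, 16 June – 31 December 2035: 199 days → £207000 × 1.7% × 199/365 = £1918.5781
Total = £3730.5370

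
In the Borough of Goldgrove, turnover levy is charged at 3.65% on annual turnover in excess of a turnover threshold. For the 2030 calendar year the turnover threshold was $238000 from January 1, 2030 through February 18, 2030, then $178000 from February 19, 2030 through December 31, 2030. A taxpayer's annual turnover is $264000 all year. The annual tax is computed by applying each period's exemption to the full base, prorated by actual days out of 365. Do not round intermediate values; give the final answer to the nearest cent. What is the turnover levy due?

January 1 – February 18, 2030: 49 days, exemption $238000 → ($264000 − $238000) × 3.65% × 49/365 = $127.4000
February 19 – December 31, 2030: 316 days, exemption $178000 → ($264000 − $178000) × 3.65% × 316/365 = $2717.6000
Total = $2845.0000

$2845.00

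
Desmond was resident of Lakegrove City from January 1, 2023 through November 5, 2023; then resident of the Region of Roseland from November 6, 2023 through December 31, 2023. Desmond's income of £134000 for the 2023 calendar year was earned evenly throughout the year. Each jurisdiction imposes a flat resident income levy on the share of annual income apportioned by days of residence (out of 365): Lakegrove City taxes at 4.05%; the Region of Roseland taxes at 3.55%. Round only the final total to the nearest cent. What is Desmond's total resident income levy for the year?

£5324.21

Lakegrove City, January 1 – November 5, 2023: 309 days → £134000 × 4.05% × 309/365 = £4594.3644
The Region of Roseland, November 6 – December 31, 2023: 56 days → £134000 × 3.55% × 56/365 = £729.8411
Total = £5324.2055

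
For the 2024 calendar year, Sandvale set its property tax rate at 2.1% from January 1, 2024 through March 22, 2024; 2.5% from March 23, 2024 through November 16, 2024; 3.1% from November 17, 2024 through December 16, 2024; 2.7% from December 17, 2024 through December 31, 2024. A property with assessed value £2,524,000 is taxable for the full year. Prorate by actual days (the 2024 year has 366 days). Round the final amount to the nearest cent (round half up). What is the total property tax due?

£62,286.25

January 1 – March 22, 2024: 82 days at 2.1% → £2,524,000 × 2.1% × 82/366 = £11,875.2131
March 23 – November 16, 2024: 239 days at 2.5% → £2,524,000 × 2.5% × 239/366 = £41,204.6448
November 17 – December 16, 2024: 30 days at 3.1% → £2,524,000 × 3.1% × 30/366 = £6,413.4426
December 17 – December 31, 2024: 15 days at 2.7% → £2,524,000 × 2.7% × 15/366 = £2,792.9508
Total = £62,286.2514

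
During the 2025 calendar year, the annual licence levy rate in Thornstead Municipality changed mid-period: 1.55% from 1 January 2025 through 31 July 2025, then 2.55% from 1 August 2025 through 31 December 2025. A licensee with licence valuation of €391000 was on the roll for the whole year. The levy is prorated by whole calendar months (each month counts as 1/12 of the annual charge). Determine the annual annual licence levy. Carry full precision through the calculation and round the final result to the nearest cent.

€7689.67

1 January – 31 July 2025: 7 months at 1.55% → €391000 × 1.55% × 7/12 = €3535.2917
1 August – 31 December 2025: 5 months at 2.55% → €391000 × 2.55% × 5/12 = €4154.3750
Total = €7689.6667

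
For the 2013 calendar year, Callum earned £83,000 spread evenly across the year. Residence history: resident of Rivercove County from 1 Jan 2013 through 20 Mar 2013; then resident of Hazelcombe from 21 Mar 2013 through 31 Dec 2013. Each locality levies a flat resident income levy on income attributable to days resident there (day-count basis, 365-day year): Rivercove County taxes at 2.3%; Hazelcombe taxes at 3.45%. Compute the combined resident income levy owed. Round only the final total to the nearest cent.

Rivercove County, 1 Jan – 20 Mar 2013: 79 days → £83,000 × 2.3% × 79/365 = £413.1808
Hazelcombe, 21 Mar – 31 Dec 2013: 286 days → £83,000 × 3.45% × 286/365 = £2,243.7288
Total = £2,656.9096

£2,656.91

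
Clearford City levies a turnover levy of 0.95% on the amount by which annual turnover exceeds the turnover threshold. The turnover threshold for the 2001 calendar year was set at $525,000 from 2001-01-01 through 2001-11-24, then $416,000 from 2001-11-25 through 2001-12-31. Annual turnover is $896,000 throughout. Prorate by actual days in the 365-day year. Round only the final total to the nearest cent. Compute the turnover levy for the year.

$3,629.47

2001-01-01 to 2001-11-24: 328 days, exemption $525,000 → ($896,000 − $525,000) × 0.95% × 328/365 = $3,167.2219
2001-11-25 to 2001-12-31: 37 days, exemption $416,000 → ($896,000 − $416,000) × 0.95% × 37/365 = $462.2466
Total = $3,629.4685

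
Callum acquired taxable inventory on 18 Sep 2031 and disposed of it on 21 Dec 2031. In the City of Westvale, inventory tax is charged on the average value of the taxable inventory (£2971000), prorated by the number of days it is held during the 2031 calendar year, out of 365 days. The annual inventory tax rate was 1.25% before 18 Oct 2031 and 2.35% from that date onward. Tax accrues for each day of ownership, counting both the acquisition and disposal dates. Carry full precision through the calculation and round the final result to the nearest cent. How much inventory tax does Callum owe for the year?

18 Sep – 17 Oct 2031: 30 days at 1.25% → £2971000 × 1.25% × 30/365 = £3052.3973
18 Oct – 21 Dec 2031: 65 days at 2.35% → £2971000 × 2.35% × 65/365 = £12433.4315
Total = £15485.8288

£15485.83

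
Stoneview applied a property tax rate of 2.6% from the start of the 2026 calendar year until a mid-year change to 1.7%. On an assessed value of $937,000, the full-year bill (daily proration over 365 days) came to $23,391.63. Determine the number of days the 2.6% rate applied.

323 days

Let d = days at the first rate; then 365 − d days at the second rate.
$937,000 × [2.6%·d + 1.7%·(365−d)] / 365 = $23,391.63
Solving gives d = 323, so the new rate took effect on November 20, 2026.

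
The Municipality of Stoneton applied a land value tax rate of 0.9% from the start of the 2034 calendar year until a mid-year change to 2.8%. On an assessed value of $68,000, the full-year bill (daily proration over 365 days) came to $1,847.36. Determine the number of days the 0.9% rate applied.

Let d = days at the first rate; then 365 − d days at the second rate.
$68,000 × [0.9%·d + 2.8%·(365−d)] / 365 = $1,847.36
Solving gives d = 16, so the new rate took effect on January 17, 2034.

16 days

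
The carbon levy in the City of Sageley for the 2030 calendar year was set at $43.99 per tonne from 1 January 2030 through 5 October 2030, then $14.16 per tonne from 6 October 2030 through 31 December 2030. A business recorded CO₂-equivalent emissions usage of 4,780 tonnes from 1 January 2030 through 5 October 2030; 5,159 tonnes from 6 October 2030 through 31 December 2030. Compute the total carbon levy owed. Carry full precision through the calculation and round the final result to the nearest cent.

$283,323.64

1 January – 5 October 2030: 4,780 tonnes at $43.99/tonne → $210,272.20
6 October – 31 December 2030: 5,159 tonnes at $14.16/tonne → $73,051.44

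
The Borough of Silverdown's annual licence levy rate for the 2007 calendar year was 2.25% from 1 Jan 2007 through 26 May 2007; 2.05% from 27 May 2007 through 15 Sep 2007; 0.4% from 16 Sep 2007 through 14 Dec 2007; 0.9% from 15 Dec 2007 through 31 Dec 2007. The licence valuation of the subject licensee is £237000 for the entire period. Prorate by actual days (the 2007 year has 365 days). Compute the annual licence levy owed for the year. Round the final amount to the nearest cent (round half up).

1 Jan – 26 May 2007: 146 days at 2.25% → £237000 × 2.25% × 146/365 = £2133.0000
27 May – 15 Sep 2007: 112 days at 2.05% → £237000 × 2.05% × 112/365 = £1490.8274
16 Sep – 14 Dec 2007: 90 days at 0.4% → £237000 × 0.4% × 90/365 = £233.7534
15 Dec – 31 Dec 2007: 17 days at 0.9% → £237000 × 0.9% × 17/365 = £99.3452
Total = £3956.9260

£3956.93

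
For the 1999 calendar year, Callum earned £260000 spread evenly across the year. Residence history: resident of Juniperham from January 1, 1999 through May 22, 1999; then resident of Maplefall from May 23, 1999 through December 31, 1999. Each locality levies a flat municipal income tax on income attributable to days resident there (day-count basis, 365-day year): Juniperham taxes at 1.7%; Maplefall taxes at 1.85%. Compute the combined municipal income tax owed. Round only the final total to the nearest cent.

£4658.27

Juniperham, January 1 – May 22, 1999: 142 days → £260000 × 1.7% × 142/365 = £1719.5616
Maplefall, May 23 – December 31, 1999: 223 days → £260000 × 1.85% × 223/365 = £2938.7123
Total = £4658.2740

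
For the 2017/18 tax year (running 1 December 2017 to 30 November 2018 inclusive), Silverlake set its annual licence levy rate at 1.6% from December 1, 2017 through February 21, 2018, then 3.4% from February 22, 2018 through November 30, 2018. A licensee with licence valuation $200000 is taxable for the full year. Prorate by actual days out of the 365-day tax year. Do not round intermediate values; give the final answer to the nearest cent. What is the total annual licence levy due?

$5981.37

December 1, 2017 – February 21, 2018: 83 days at 1.6% → $200000 × 1.6% × 83/365 = $727.6712
February 22 – November 30, 2018: 282 days at 3.4% → $200000 × 3.4% × 282/365 = $5253.6986
Total = $5981.3699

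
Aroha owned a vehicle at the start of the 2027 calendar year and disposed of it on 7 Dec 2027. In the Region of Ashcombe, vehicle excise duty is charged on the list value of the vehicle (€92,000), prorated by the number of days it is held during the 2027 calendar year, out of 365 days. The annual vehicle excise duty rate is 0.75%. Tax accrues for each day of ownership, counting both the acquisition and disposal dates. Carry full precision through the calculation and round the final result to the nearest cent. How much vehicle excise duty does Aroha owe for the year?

Days held (1 Jan – 7 Dec 2027): 341 out of 365
Tax = €92,000 × 0.75% × 341/365 = €644.6301

€644.63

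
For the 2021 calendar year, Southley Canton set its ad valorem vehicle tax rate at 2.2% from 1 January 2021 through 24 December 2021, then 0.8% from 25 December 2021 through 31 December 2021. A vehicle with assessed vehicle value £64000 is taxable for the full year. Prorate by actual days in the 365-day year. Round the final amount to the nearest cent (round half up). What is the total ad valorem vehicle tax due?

£1390.82

1 January – 24 December 2021: 358 days at 2.2% → £64000 × 2.2% × 358/365 = £1380.9973
25 December – 31 December 2021: 7 days at 0.8% → £64000 × 0.8% × 7/365 = £9.8192
Total = £1390.8164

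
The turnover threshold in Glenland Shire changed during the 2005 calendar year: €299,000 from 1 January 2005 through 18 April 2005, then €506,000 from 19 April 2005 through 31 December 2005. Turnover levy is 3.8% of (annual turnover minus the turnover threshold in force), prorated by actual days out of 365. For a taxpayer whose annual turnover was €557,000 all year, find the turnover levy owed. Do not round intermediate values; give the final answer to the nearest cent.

€4,265.47

1 January – 18 April 2005: 108 days, exemption €299,000 → (€557,000 − €299,000) × 3.8% × 108/365 = €2,900.9096
19 April – 31 December 2005: 257 days, exemption €506,000 → (€557,000 − €506,000) × 3.8% × 257/365 = €1,364.5644
Total = €4,265.4740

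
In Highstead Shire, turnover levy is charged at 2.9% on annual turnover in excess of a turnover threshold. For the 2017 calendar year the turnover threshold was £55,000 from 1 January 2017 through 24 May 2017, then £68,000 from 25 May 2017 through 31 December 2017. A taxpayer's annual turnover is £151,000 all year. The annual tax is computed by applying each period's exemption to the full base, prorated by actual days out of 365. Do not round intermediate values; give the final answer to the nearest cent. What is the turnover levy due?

1 January – 24 May 2017: 144 days, exemption £55,000 → (£151,000 − £55,000) × 2.9% × 144/365 = £1,098.3452
25 May – 31 December 2017: 221 days, exemption £68,000 → (£151,000 − £68,000) × 2.9% × 221/365 = £1,457.3890
Total = £2,555.7342

£2,555.73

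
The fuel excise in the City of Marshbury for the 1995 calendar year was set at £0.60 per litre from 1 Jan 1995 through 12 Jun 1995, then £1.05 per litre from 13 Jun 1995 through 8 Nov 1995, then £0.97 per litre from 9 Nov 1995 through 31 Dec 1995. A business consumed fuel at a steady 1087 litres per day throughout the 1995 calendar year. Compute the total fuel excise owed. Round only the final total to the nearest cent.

1 Jan – 12 Jun 1995: 163 days × 1087 litres/day = 177,181 litres at £0.60/litre → £106308.60
13 Jun – 8 Nov 1995: 149 days × 1087 litres/day = 161,963 litres at £1.05/litre → £170061.15
9 Nov – 31 Dec 1995: 53 days × 1087 litres/day = 57,611 litres at £0.97/litre → £55882.67

£332252.42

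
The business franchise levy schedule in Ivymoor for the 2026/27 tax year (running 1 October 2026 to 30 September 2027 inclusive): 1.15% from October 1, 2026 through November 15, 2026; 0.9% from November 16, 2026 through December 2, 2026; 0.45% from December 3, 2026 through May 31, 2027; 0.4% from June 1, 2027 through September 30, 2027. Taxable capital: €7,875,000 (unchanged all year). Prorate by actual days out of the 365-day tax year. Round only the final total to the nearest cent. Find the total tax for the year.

€42,719.18

October 1 – November 15, 2026: 46 days at 1.15% → €7,875,000 × 1.15% × 46/365 = €11,413.3562
November 16 – December 2, 2026: 17 days at 0.9% → €7,875,000 × 0.9% × 17/365 = €3,301.0274
December 3, 2026 – May 31, 2027: 180 days at 0.45% → €7,875,000 × 0.45% × 180/365 = €17,476.0274
June 1 – September 30, 2027: 122 days at 0.4% → €7,875,000 × 0.4% × 122/365 = €10,528.7671
Total = €42,719.1781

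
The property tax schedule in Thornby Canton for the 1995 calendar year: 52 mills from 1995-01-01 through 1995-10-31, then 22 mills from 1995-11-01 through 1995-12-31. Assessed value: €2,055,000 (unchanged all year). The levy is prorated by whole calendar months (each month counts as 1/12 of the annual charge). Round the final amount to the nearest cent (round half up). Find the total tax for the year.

€96,585.00

1995-01-01 to 1995-10-31: 10 months at 52 mills → €2,055,000 × 5.2% × 10/12 = €89,050.0000
1995-11-01 to 1995-12-31: 2 months at 22 mills → €2,055,000 × 2.2% × 2/12 = €7,535.0000
Total = €96,585.0000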